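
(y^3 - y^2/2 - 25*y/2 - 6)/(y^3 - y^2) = (2*y^3 - y^2 - 25*y - 12)/(2*y^2*(y - 1))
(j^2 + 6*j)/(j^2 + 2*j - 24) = j/(j - 4)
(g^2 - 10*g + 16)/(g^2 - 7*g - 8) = (g - 2)/(g + 1)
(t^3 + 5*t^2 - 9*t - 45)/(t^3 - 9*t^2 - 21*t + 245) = (t^2 - 9)/(t^2 - 14*t + 49)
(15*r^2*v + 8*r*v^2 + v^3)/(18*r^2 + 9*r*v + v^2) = v*(5*r + v)/(6*r + v)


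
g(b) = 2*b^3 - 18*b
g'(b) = 6*b^2 - 18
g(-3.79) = -40.66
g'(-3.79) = 68.18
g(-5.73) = -273.13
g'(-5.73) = 179.00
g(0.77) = -12.95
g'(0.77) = -14.44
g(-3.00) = 0.00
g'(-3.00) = 36.00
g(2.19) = -18.41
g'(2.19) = 10.78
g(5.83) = 291.37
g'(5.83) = 185.93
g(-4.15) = -68.25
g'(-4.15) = 85.34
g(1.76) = -20.78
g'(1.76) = 0.59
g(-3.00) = 0.00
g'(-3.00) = 36.00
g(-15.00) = -6480.00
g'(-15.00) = 1332.00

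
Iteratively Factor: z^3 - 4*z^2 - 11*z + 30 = (z + 3)*(z^2 - 7*z + 10) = (z - 2)*(z + 3)*(z - 5)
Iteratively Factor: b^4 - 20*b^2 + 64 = (b - 2)*(b^3 + 2*b^2 - 16*b - 32) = (b - 2)*(b + 2)*(b^2 - 16) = (b - 2)*(b + 2)*(b + 4)*(b - 4)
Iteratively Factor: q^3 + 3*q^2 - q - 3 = (q + 3)*(q^2 - 1) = (q - 1)*(q + 3)*(q + 1)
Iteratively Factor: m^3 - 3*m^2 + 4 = (m - 2)*(m^2 - m - 2) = (m - 2)*(m + 1)*(m - 2)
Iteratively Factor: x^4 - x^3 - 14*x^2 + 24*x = (x + 4)*(x^3 - 5*x^2 + 6*x) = x*(x + 4)*(x^2 - 5*x + 6) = x*(x - 3)*(x + 4)*(x - 2)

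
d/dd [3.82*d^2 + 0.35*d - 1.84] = 7.64*d + 0.35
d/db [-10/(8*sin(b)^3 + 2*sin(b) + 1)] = 20*(12*sin(b)^2 + 1)*cos(b)/(8*sin(b)^3 + 2*sin(b) + 1)^2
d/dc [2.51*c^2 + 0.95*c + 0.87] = 5.02*c + 0.95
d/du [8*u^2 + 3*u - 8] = 16*u + 3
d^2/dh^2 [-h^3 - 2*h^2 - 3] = -6*h - 4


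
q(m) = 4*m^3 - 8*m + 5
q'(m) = 12*m^2 - 8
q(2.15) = 27.55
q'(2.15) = 47.47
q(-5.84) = -744.99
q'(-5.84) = 401.27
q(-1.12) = 8.34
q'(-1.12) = 7.05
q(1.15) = 1.88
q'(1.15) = 7.87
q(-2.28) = -24.17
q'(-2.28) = 54.38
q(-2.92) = -71.23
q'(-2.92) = 94.32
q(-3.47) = -134.37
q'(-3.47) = 136.49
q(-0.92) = 9.25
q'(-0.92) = 2.16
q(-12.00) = -6811.00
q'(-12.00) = 1720.00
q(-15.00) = -13375.00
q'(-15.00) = 2692.00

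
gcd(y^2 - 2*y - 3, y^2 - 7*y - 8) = y + 1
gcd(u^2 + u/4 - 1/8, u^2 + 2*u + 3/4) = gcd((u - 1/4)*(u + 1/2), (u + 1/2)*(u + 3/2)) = u + 1/2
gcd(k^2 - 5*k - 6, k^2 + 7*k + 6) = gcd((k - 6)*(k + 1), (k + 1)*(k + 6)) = k + 1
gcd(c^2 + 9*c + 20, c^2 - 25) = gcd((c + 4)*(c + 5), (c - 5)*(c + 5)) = c + 5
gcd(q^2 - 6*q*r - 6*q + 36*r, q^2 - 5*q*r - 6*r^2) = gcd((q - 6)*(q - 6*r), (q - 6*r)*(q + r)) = q - 6*r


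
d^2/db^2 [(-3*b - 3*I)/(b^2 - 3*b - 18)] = 6*((b + I)*(2*b - 3)^2 + (3*b - 3 + I)*(-b^2 + 3*b + 18))/(-b^2 + 3*b + 18)^3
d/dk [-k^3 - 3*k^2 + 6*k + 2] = -3*k^2 - 6*k + 6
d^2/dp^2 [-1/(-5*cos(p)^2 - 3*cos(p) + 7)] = (-100*sin(p)^4 + 199*sin(p)^2 + 141*cos(p)/4 - 45*cos(3*p)/4 - 11)/(-5*sin(p)^2 + 3*cos(p) - 2)^3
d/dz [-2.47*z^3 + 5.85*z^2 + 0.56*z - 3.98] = -7.41*z^2 + 11.7*z + 0.56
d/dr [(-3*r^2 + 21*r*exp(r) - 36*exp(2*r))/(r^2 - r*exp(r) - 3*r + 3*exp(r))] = 3*(-(r^2 - 7*r*exp(r) + 12*exp(2*r))*(r*exp(r) - 2*r - 2*exp(r) + 3) + (r^2 - r*exp(r) - 3*r + 3*exp(r))*(7*r*exp(r) - 2*r - 24*exp(2*r) + 7*exp(r)))/(r^2 - r*exp(r) - 3*r + 3*exp(r))^2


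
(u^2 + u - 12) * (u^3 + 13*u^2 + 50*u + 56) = u^5 + 14*u^4 + 51*u^3 - 50*u^2 - 544*u - 672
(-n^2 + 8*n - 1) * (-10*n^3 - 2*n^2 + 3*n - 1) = 10*n^5 - 78*n^4 - 9*n^3 + 27*n^2 - 11*n + 1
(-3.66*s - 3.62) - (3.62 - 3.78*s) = 0.12*s - 7.24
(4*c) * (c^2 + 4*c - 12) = 4*c^3 + 16*c^2 - 48*c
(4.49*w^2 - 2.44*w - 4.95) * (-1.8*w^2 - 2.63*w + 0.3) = -8.082*w^4 - 7.4167*w^3 + 16.6742*w^2 + 12.2865*w - 1.485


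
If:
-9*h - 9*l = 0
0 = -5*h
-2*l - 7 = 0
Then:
No Solution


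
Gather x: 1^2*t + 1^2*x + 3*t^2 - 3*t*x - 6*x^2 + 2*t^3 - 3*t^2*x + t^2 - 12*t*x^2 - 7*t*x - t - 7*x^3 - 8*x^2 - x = 2*t^3 + 4*t^2 - 7*x^3 + x^2*(-12*t - 14) + x*(-3*t^2 - 10*t)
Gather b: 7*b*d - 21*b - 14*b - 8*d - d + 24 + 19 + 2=b*(7*d - 35) - 9*d + 45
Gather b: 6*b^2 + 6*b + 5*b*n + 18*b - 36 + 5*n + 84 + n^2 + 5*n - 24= 6*b^2 + b*(5*n + 24) + n^2 + 10*n + 24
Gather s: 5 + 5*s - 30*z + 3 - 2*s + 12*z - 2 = 3*s - 18*z + 6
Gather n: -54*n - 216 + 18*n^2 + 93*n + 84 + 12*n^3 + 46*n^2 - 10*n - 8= 12*n^3 + 64*n^2 + 29*n - 140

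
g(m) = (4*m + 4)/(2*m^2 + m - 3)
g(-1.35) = 1.99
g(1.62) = 2.71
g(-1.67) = -2.95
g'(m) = (-4*m - 1)*(4*m + 4)/(2*m^2 + m - 3)^2 + 4/(2*m^2 + m - 3) = 4*(2*m^2 + m - (m + 1)*(4*m + 1) - 3)/(2*m^2 + m - 3)^2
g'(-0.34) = -1.19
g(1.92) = 1.86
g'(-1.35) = -18.07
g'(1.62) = -4.20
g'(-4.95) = -0.08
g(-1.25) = 0.89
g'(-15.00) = -0.00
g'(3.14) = -0.37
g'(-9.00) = -0.02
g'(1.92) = -1.92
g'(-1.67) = -14.07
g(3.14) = 0.83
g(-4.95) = -0.38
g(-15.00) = -0.13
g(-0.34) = -0.85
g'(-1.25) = -6.72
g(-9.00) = -0.21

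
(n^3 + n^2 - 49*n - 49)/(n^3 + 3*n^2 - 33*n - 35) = (n - 7)/(n - 5)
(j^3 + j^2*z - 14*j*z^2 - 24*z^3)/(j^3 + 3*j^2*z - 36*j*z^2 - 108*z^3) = (-j^2 + 2*j*z + 8*z^2)/(-j^2 + 36*z^2)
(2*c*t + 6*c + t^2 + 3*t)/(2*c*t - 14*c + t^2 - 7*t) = (t + 3)/(t - 7)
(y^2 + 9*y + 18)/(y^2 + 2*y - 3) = (y + 6)/(y - 1)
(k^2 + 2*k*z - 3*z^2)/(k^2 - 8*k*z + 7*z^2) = (-k - 3*z)/(-k + 7*z)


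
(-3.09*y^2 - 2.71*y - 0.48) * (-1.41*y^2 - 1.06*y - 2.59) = 4.3569*y^4 + 7.0965*y^3 + 11.5525*y^2 + 7.5277*y + 1.2432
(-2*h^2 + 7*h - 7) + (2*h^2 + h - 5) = 8*h - 12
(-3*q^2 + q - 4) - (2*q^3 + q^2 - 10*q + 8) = -2*q^3 - 4*q^2 + 11*q - 12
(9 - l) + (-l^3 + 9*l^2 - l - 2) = -l^3 + 9*l^2 - 2*l + 7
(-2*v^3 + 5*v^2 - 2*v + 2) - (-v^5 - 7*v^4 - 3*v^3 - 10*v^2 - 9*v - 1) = v^5 + 7*v^4 + v^3 + 15*v^2 + 7*v + 3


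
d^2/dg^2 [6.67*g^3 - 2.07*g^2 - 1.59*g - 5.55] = 40.02*g - 4.14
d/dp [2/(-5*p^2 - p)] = 2*(10*p + 1)/(p^2*(5*p + 1)^2)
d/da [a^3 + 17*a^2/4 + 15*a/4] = 3*a^2 + 17*a/2 + 15/4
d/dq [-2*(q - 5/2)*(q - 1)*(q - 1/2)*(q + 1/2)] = -8*q^3 + 21*q^2 - 9*q - 7/4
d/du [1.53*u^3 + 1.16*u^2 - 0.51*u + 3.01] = 4.59*u^2 + 2.32*u - 0.51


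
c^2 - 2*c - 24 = (c - 6)*(c + 4)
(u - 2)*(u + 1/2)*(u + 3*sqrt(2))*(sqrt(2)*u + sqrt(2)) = sqrt(2)*u^4 - sqrt(2)*u^3/2 + 6*u^3 - 5*sqrt(2)*u^2/2 - 3*u^2 - 15*u - sqrt(2)*u - 6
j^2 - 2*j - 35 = (j - 7)*(j + 5)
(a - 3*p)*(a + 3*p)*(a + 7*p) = a^3 + 7*a^2*p - 9*a*p^2 - 63*p^3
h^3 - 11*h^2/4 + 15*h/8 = h*(h - 3/2)*(h - 5/4)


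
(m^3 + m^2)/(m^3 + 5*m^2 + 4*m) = m/(m + 4)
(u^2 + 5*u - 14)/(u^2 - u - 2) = (u + 7)/(u + 1)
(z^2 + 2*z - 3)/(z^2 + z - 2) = (z + 3)/(z + 2)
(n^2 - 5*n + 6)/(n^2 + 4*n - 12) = (n - 3)/(n + 6)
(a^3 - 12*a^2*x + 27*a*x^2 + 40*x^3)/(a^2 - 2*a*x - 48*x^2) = (a^2 - 4*a*x - 5*x^2)/(a + 6*x)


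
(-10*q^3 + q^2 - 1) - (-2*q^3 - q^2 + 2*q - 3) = -8*q^3 + 2*q^2 - 2*q + 2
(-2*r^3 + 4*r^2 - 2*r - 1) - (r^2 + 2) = -2*r^3 + 3*r^2 - 2*r - 3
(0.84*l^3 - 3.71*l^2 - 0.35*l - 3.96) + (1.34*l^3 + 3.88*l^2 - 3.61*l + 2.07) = 2.18*l^3 + 0.17*l^2 - 3.96*l - 1.89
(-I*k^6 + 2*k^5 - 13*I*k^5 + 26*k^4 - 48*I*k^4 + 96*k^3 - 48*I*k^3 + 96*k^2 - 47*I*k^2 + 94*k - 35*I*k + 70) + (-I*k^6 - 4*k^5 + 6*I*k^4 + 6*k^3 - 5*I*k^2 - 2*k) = -2*I*k^6 - 2*k^5 - 13*I*k^5 + 26*k^4 - 42*I*k^4 + 102*k^3 - 48*I*k^3 + 96*k^2 - 52*I*k^2 + 92*k - 35*I*k + 70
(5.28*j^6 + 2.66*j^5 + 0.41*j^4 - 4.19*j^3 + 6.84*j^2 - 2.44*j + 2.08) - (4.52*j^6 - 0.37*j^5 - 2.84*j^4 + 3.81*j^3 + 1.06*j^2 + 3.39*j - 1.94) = 0.760000000000001*j^6 + 3.03*j^5 + 3.25*j^4 - 8.0*j^3 + 5.78*j^2 - 5.83*j + 4.02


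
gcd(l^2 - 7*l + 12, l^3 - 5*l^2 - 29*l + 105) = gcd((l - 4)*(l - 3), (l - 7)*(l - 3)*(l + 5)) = l - 3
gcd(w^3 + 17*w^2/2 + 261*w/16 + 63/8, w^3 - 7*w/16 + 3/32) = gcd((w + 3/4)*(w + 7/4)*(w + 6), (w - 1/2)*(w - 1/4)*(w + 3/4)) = w + 3/4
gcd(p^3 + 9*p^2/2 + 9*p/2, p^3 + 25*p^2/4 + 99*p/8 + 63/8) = p^2 + 9*p/2 + 9/2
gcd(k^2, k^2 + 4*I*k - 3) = 1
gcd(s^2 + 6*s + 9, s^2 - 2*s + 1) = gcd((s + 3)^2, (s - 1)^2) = 1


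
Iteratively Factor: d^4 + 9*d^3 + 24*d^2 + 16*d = (d)*(d^3 + 9*d^2 + 24*d + 16) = d*(d + 4)*(d^2 + 5*d + 4) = d*(d + 4)^2*(d + 1)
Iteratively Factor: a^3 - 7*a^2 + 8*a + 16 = (a - 4)*(a^2 - 3*a - 4) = (a - 4)^2*(a + 1)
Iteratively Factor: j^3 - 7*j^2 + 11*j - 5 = (j - 5)*(j^2 - 2*j + 1) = (j - 5)*(j - 1)*(j - 1)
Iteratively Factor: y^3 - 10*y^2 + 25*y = (y)*(y^2 - 10*y + 25) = y*(y - 5)*(y - 5)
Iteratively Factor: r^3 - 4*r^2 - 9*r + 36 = (r - 3)*(r^2 - r - 12) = (r - 4)*(r - 3)*(r + 3)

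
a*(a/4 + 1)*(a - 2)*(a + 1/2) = a^4/4 + 5*a^3/8 - 7*a^2/4 - a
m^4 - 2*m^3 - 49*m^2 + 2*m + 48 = (m - 8)*(m - 1)*(m + 1)*(m + 6)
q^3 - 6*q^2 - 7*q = q*(q - 7)*(q + 1)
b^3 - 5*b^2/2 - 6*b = b*(b - 4)*(b + 3/2)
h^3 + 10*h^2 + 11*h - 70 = (h - 2)*(h + 5)*(h + 7)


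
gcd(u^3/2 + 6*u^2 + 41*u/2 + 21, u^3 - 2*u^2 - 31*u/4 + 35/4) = 1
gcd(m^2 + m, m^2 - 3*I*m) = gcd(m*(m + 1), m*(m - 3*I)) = m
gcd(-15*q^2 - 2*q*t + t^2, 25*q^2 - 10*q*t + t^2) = 5*q - t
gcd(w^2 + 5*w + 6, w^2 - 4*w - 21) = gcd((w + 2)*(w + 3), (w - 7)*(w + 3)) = w + 3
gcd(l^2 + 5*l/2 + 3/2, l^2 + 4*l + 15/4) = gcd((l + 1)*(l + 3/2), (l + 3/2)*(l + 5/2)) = l + 3/2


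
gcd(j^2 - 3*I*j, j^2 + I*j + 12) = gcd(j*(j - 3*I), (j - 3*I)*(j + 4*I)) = j - 3*I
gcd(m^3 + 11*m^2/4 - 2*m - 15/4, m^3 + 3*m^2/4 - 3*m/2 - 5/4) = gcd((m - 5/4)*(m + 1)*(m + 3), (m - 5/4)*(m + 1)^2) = m^2 - m/4 - 5/4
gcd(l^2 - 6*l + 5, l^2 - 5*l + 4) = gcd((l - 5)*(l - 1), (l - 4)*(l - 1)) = l - 1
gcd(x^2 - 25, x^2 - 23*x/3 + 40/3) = x - 5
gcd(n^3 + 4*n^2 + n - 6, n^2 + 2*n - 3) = n^2 + 2*n - 3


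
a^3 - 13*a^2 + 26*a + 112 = (a - 8)*(a - 7)*(a + 2)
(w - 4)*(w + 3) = w^2 - w - 12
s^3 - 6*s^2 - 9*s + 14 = (s - 7)*(s - 1)*(s + 2)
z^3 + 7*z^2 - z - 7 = (z - 1)*(z + 1)*(z + 7)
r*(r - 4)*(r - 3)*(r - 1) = r^4 - 8*r^3 + 19*r^2 - 12*r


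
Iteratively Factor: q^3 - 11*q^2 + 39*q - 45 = (q - 3)*(q^2 - 8*q + 15) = (q - 5)*(q - 3)*(q - 3)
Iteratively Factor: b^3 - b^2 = (b)*(b^2 - b) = b^2*(b - 1)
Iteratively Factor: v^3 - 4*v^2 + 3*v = (v - 1)*(v^2 - 3*v) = (v - 3)*(v - 1)*(v)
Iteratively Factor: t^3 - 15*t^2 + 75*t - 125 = (t - 5)*(t^2 - 10*t + 25) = (t - 5)^2*(t - 5)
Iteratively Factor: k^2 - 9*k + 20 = (k - 5)*(k - 4)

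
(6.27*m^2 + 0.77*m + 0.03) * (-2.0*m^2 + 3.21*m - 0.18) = -12.54*m^4 + 18.5867*m^3 + 1.2831*m^2 - 0.0423*m - 0.0054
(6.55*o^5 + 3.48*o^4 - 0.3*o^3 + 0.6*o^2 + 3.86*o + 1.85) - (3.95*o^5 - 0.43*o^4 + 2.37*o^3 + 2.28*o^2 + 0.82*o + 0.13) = 2.6*o^5 + 3.91*o^4 - 2.67*o^3 - 1.68*o^2 + 3.04*o + 1.72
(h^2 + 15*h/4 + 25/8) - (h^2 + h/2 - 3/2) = 13*h/4 + 37/8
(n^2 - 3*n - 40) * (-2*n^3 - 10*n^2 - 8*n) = -2*n^5 - 4*n^4 + 102*n^3 + 424*n^2 + 320*n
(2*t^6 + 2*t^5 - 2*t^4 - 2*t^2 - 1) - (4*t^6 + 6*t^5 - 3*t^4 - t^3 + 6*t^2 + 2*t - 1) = -2*t^6 - 4*t^5 + t^4 + t^3 - 8*t^2 - 2*t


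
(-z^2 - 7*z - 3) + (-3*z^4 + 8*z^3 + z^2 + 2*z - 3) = -3*z^4 + 8*z^3 - 5*z - 6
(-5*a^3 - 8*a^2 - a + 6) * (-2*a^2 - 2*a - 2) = 10*a^5 + 26*a^4 + 28*a^3 + 6*a^2 - 10*a - 12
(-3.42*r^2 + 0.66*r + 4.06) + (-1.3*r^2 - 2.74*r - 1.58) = -4.72*r^2 - 2.08*r + 2.48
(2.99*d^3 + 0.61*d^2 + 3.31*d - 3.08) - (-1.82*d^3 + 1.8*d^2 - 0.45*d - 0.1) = 4.81*d^3 - 1.19*d^2 + 3.76*d - 2.98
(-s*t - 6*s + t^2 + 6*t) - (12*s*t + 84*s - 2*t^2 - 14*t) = -13*s*t - 90*s + 3*t^2 + 20*t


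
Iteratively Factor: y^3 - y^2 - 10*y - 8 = (y - 4)*(y^2 + 3*y + 2) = (y - 4)*(y + 1)*(y + 2)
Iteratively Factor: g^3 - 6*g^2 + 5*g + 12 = (g - 3)*(g^2 - 3*g - 4) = (g - 4)*(g - 3)*(g + 1)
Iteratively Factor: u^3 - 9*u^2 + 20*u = (u - 5)*(u^2 - 4*u) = u*(u - 5)*(u - 4)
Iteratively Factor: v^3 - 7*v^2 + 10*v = (v - 2)*(v^2 - 5*v) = v*(v - 2)*(v - 5)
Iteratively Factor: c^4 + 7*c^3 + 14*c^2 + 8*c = (c + 1)*(c^3 + 6*c^2 + 8*c) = (c + 1)*(c + 2)*(c^2 + 4*c) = (c + 1)*(c + 2)*(c + 4)*(c)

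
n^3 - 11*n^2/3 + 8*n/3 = n*(n - 8/3)*(n - 1)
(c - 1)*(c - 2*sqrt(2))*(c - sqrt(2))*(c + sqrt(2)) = c^4 - 2*sqrt(2)*c^3 - c^3 - 2*c^2 + 2*sqrt(2)*c^2 + 2*c + 4*sqrt(2)*c - 4*sqrt(2)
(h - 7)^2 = h^2 - 14*h + 49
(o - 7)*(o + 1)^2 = o^3 - 5*o^2 - 13*o - 7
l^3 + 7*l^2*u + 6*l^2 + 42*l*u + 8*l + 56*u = (l + 2)*(l + 4)*(l + 7*u)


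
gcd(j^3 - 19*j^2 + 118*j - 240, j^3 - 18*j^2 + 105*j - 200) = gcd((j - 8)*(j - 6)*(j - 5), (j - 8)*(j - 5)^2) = j^2 - 13*j + 40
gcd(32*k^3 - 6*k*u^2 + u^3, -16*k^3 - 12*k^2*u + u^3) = -8*k^2 - 2*k*u + u^2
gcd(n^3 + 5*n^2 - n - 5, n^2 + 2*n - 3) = n - 1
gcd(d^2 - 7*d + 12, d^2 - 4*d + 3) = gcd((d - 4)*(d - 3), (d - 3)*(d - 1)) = d - 3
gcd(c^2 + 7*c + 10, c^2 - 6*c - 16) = c + 2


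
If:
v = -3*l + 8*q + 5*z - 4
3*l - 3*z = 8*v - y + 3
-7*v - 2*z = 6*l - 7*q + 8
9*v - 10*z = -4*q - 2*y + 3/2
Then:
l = -1619*z/909 - 1199/1818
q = 125/606 - 394*z/303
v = -6*z/101 - 75/202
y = 2384*z/303 + 1217/606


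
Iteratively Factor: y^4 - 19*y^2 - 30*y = (y + 2)*(y^3 - 2*y^2 - 15*y) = (y + 2)*(y + 3)*(y^2 - 5*y) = (y - 5)*(y + 2)*(y + 3)*(y)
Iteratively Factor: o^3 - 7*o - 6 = (o + 2)*(o^2 - 2*o - 3) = (o - 3)*(o + 2)*(o + 1)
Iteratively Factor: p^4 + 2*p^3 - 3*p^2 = (p - 1)*(p^3 + 3*p^2) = (p - 1)*(p + 3)*(p^2) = p*(p - 1)*(p + 3)*(p)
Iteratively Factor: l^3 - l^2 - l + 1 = (l - 1)*(l^2 - 1) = (l - 1)*(l + 1)*(l - 1)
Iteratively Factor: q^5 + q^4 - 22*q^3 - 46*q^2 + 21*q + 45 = (q + 1)*(q^4 - 22*q^2 - 24*q + 45) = (q - 1)*(q + 1)*(q^3 + q^2 - 21*q - 45) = (q - 1)*(q + 1)*(q + 3)*(q^2 - 2*q - 15) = (q - 5)*(q - 1)*(q + 1)*(q + 3)*(q + 3)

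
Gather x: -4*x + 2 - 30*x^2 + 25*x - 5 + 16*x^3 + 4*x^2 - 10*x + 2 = 16*x^3 - 26*x^2 + 11*x - 1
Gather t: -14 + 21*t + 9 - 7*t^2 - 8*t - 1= -7*t^2 + 13*t - 6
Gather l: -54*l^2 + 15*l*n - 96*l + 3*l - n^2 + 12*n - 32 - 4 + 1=-54*l^2 + l*(15*n - 93) - n^2 + 12*n - 35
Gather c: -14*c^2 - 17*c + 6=-14*c^2 - 17*c + 6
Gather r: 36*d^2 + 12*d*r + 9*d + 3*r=36*d^2 + 9*d + r*(12*d + 3)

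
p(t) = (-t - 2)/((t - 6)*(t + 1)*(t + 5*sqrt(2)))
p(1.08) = 0.04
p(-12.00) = -0.01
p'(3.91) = 0.02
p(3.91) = 0.05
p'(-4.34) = -0.00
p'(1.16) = 0.00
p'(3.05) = 0.01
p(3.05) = 0.04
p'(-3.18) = -0.00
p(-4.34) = 0.02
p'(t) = -(-t - 2)/((t - 6)*(t + 1)*(t + 5*sqrt(2))^2) - (-t - 2)/((t - 6)*(t + 1)^2*(t + 5*sqrt(2))) - (-t - 2)/((t - 6)^2*(t + 1)*(t + 5*sqrt(2))) - 1/((t - 6)*(t + 1)*(t + 5*sqrt(2)))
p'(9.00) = 0.01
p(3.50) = 0.05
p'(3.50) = 0.01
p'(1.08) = 0.00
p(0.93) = 0.04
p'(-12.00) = 0.00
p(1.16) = 0.04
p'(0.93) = 0.00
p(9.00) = -0.02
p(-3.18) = 0.02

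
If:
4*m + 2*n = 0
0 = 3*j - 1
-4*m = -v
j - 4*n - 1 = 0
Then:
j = 1/3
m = 1/12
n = -1/6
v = 1/3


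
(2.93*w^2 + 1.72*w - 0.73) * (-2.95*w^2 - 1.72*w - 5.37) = -8.6435*w^4 - 10.1136*w^3 - 16.539*w^2 - 7.9808*w + 3.9201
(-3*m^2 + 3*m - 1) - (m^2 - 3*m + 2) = -4*m^2 + 6*m - 3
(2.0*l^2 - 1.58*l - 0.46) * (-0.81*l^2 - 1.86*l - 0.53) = -1.62*l^4 - 2.4402*l^3 + 2.2514*l^2 + 1.693*l + 0.2438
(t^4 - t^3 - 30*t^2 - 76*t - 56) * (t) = t^5 - t^4 - 30*t^3 - 76*t^2 - 56*t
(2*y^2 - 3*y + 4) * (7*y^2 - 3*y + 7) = 14*y^4 - 27*y^3 + 51*y^2 - 33*y + 28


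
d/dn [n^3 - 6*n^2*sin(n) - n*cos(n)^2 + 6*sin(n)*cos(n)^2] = -6*n^2*cos(n) + 3*n^2 - 12*n*sin(n) + n*sin(2*n) + 3*cos(n)/2 - cos(2*n)/2 + 9*cos(3*n)/2 - 1/2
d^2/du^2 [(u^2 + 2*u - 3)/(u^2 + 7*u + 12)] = -10/(u^3 + 12*u^2 + 48*u + 64)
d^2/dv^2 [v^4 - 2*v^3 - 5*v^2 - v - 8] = 12*v^2 - 12*v - 10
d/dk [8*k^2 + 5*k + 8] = 16*k + 5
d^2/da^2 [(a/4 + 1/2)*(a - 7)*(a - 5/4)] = 3*a/2 - 25/8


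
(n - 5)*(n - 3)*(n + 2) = n^3 - 6*n^2 - n + 30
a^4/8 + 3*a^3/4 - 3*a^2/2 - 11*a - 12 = (a/4 + 1/2)*(a/2 + 1)*(a - 4)*(a + 6)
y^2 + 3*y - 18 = (y - 3)*(y + 6)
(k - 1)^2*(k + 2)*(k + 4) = k^4 + 4*k^3 - 3*k^2 - 10*k + 8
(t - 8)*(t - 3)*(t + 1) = t^3 - 10*t^2 + 13*t + 24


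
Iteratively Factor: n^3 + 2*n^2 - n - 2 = (n + 1)*(n^2 + n - 2) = (n - 1)*(n + 1)*(n + 2)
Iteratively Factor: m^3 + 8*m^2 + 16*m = (m + 4)*(m^2 + 4*m) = (m + 4)^2*(m)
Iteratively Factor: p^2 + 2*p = (p)*(p + 2)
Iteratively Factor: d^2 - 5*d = (d)*(d - 5)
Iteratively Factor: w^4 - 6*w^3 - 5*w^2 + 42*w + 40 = (w + 2)*(w^3 - 8*w^2 + 11*w + 20) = (w - 5)*(w + 2)*(w^2 - 3*w - 4) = (w - 5)*(w - 4)*(w + 2)*(w + 1)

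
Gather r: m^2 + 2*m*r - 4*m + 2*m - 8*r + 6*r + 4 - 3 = m^2 - 2*m + r*(2*m - 2) + 1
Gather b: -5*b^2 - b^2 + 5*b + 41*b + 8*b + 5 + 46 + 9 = -6*b^2 + 54*b + 60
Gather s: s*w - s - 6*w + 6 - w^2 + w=s*(w - 1) - w^2 - 5*w + 6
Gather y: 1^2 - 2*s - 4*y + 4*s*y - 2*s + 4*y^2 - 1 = -4*s + 4*y^2 + y*(4*s - 4)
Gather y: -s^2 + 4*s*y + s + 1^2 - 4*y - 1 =-s^2 + s + y*(4*s - 4)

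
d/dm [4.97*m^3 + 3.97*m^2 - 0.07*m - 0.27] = 14.91*m^2 + 7.94*m - 0.07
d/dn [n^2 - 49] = 2*n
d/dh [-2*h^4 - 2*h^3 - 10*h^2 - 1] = 2*h*(-4*h^2 - 3*h - 10)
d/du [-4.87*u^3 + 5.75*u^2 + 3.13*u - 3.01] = -14.61*u^2 + 11.5*u + 3.13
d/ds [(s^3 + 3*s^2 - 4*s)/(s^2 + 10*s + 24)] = (s^2 + 12*s - 6)/(s^2 + 12*s + 36)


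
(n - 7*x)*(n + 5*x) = n^2 - 2*n*x - 35*x^2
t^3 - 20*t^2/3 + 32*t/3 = t*(t - 4)*(t - 8/3)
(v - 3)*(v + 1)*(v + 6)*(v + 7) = v^4 + 11*v^3 + 13*v^2 - 123*v - 126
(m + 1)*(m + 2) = m^2 + 3*m + 2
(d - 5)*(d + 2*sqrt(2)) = d^2 - 5*d + 2*sqrt(2)*d - 10*sqrt(2)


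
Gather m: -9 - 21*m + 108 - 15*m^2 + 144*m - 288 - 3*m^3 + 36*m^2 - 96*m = -3*m^3 + 21*m^2 + 27*m - 189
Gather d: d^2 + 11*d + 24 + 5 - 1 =d^2 + 11*d + 28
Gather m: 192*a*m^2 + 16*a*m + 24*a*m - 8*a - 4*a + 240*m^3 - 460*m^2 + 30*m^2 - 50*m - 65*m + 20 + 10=-12*a + 240*m^3 + m^2*(192*a - 430) + m*(40*a - 115) + 30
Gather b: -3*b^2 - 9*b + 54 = -3*b^2 - 9*b + 54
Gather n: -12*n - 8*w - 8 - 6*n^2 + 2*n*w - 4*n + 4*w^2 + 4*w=-6*n^2 + n*(2*w - 16) + 4*w^2 - 4*w - 8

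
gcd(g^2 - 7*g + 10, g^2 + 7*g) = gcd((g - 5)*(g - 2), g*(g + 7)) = 1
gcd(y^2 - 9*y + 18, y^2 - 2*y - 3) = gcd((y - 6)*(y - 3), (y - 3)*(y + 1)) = y - 3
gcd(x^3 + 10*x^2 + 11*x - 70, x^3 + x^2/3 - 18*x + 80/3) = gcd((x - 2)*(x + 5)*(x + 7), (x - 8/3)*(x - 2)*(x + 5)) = x^2 + 3*x - 10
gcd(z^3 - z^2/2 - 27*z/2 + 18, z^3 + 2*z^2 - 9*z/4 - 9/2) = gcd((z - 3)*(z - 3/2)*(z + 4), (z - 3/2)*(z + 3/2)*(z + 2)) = z - 3/2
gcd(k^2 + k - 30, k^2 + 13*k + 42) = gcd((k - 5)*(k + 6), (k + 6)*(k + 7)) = k + 6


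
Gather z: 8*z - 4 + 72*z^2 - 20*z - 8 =72*z^2 - 12*z - 12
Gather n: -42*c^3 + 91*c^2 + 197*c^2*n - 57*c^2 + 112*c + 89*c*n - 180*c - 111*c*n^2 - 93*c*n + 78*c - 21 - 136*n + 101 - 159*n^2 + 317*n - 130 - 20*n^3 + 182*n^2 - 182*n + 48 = -42*c^3 + 34*c^2 + 10*c - 20*n^3 + n^2*(23 - 111*c) + n*(197*c^2 - 4*c - 1) - 2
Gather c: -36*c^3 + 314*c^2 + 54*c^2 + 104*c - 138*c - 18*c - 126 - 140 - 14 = -36*c^3 + 368*c^2 - 52*c - 280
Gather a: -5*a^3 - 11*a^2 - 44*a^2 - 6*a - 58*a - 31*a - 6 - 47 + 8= -5*a^3 - 55*a^2 - 95*a - 45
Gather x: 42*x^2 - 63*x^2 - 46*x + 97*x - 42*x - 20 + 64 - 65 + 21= -21*x^2 + 9*x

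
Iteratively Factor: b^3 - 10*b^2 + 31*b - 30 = (b - 2)*(b^2 - 8*b + 15) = (b - 5)*(b - 2)*(b - 3)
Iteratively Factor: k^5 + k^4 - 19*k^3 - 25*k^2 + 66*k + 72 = (k + 3)*(k^4 - 2*k^3 - 13*k^2 + 14*k + 24) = (k - 4)*(k + 3)*(k^3 + 2*k^2 - 5*k - 6) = (k - 4)*(k + 1)*(k + 3)*(k^2 + k - 6) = (k - 4)*(k + 1)*(k + 3)^2*(k - 2)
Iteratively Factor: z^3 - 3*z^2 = (z)*(z^2 - 3*z) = z^2*(z - 3)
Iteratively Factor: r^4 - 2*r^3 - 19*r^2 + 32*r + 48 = (r + 1)*(r^3 - 3*r^2 - 16*r + 48) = (r - 4)*(r + 1)*(r^2 + r - 12) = (r - 4)*(r + 1)*(r + 4)*(r - 3)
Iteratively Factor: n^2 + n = (n + 1)*(n)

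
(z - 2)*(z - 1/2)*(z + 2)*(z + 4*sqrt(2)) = z^4 - z^3/2 + 4*sqrt(2)*z^3 - 4*z^2 - 2*sqrt(2)*z^2 - 16*sqrt(2)*z + 2*z + 8*sqrt(2)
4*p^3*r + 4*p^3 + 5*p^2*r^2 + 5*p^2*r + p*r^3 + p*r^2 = (p + r)*(4*p + r)*(p*r + p)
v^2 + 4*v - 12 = (v - 2)*(v + 6)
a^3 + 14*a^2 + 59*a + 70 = (a + 2)*(a + 5)*(a + 7)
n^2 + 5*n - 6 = (n - 1)*(n + 6)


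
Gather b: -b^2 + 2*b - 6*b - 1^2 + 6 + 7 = -b^2 - 4*b + 12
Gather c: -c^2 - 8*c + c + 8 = -c^2 - 7*c + 8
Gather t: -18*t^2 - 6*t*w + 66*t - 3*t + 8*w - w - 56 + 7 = -18*t^2 + t*(63 - 6*w) + 7*w - 49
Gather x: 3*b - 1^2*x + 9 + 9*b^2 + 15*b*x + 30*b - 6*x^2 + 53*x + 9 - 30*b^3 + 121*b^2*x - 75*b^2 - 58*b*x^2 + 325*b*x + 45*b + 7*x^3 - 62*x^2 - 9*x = -30*b^3 - 66*b^2 + 78*b + 7*x^3 + x^2*(-58*b - 68) + x*(121*b^2 + 340*b + 43) + 18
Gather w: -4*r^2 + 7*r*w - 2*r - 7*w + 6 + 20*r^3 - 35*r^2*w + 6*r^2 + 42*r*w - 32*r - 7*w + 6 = 20*r^3 + 2*r^2 - 34*r + w*(-35*r^2 + 49*r - 14) + 12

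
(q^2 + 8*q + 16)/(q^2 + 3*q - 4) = (q + 4)/(q - 1)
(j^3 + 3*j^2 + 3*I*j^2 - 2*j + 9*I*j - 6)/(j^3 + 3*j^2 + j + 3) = (j + 2*I)/(j - I)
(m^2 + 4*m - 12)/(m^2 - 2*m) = (m + 6)/m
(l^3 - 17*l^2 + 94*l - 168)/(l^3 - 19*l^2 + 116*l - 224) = (l - 6)/(l - 8)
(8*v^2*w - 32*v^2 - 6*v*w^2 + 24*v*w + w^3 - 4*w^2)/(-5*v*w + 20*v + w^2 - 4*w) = (-8*v^2 + 6*v*w - w^2)/(5*v - w)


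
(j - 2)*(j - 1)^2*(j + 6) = j^4 + 2*j^3 - 19*j^2 + 28*j - 12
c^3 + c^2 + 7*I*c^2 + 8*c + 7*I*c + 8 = (c + 1)*(c - I)*(c + 8*I)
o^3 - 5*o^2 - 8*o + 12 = (o - 6)*(o - 1)*(o + 2)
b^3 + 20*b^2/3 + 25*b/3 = b*(b + 5/3)*(b + 5)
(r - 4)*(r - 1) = r^2 - 5*r + 4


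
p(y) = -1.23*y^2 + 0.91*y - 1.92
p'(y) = 0.91 - 2.46*y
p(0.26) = -1.77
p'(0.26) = 0.27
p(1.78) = -4.20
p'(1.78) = -3.47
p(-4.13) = -26.66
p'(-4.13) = 11.07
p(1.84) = -4.41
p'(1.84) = -3.62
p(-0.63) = -2.98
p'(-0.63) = 2.46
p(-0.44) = -2.56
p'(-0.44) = 1.99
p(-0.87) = -3.64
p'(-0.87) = 3.05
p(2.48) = -7.23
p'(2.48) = -5.19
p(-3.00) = -15.72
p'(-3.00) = 8.29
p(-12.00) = -189.96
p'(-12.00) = 30.43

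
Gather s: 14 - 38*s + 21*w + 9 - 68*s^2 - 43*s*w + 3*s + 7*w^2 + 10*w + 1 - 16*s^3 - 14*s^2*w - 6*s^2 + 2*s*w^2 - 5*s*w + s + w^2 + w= -16*s^3 + s^2*(-14*w - 74) + s*(2*w^2 - 48*w - 34) + 8*w^2 + 32*w + 24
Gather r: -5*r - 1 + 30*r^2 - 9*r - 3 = 30*r^2 - 14*r - 4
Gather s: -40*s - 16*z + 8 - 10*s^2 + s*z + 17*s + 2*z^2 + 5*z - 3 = -10*s^2 + s*(z - 23) + 2*z^2 - 11*z + 5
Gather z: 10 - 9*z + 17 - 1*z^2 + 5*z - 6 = -z^2 - 4*z + 21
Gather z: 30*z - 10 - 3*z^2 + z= -3*z^2 + 31*z - 10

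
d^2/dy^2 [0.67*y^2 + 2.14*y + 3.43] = 1.34000000000000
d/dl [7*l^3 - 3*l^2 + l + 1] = 21*l^2 - 6*l + 1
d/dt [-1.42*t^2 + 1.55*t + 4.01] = 1.55 - 2.84*t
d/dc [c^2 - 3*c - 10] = 2*c - 3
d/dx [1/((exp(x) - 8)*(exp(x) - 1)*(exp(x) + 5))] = -((exp(x) - 8)*(exp(x) - 1) + (exp(x) - 8)*(exp(x) + 5) + (exp(x) - 1)*(exp(x) + 5))/(4*(exp(x) - 8)^2*(exp(x) + 5)^2*sinh(x/2)^2)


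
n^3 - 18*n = n*(n - 3*sqrt(2))*(n + 3*sqrt(2))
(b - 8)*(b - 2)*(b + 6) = b^3 - 4*b^2 - 44*b + 96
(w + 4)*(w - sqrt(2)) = w^2 - sqrt(2)*w + 4*w - 4*sqrt(2)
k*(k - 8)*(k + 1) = k^3 - 7*k^2 - 8*k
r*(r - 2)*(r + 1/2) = r^3 - 3*r^2/2 - r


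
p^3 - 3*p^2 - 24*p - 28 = (p - 7)*(p + 2)^2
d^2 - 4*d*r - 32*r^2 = (d - 8*r)*(d + 4*r)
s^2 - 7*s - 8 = (s - 8)*(s + 1)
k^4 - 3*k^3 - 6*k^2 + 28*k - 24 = (k - 2)^3*(k + 3)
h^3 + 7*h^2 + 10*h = h*(h + 2)*(h + 5)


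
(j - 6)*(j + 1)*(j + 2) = j^3 - 3*j^2 - 16*j - 12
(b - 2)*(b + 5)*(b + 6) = b^3 + 9*b^2 + 8*b - 60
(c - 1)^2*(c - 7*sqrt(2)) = c^3 - 7*sqrt(2)*c^2 - 2*c^2 + c + 14*sqrt(2)*c - 7*sqrt(2)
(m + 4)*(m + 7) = m^2 + 11*m + 28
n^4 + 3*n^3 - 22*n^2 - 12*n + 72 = (n - 3)*(n - 2)*(n + 2)*(n + 6)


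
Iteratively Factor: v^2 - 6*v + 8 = (v - 4)*(v - 2)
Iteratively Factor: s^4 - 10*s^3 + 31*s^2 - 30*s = (s - 5)*(s^3 - 5*s^2 + 6*s) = (s - 5)*(s - 2)*(s^2 - 3*s) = (s - 5)*(s - 3)*(s - 2)*(s)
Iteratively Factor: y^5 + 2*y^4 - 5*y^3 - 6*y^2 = (y - 2)*(y^4 + 4*y^3 + 3*y^2) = (y - 2)*(y + 1)*(y^3 + 3*y^2) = (y - 2)*(y + 1)*(y + 3)*(y^2) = y*(y - 2)*(y + 1)*(y + 3)*(y)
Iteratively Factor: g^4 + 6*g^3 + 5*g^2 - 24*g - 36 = (g + 2)*(g^3 + 4*g^2 - 3*g - 18) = (g + 2)*(g + 3)*(g^2 + g - 6) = (g - 2)*(g + 2)*(g + 3)*(g + 3)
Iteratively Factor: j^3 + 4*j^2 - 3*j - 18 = (j + 3)*(j^2 + j - 6) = (j - 2)*(j + 3)*(j + 3)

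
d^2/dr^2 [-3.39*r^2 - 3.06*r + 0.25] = -6.78000000000000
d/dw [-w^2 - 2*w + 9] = -2*w - 2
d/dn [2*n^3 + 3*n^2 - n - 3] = 6*n^2 + 6*n - 1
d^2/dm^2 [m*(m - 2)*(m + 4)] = 6*m + 4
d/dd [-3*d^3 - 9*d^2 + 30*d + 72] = -9*d^2 - 18*d + 30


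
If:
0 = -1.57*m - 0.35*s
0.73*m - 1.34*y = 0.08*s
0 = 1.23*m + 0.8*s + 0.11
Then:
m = 0.05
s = -0.21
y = 0.04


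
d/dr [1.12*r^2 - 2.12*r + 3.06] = 2.24*r - 2.12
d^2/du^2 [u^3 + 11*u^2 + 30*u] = 6*u + 22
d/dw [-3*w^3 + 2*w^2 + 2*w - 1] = -9*w^2 + 4*w + 2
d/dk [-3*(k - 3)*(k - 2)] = 15 - 6*k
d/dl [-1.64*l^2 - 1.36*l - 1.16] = -3.28*l - 1.36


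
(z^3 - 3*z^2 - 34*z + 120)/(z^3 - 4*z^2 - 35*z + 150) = (z - 4)/(z - 5)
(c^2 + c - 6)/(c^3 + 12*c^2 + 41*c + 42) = (c - 2)/(c^2 + 9*c + 14)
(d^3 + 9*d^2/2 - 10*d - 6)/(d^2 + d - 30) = (d^2 - 3*d/2 - 1)/(d - 5)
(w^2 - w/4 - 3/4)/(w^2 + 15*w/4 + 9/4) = (w - 1)/(w + 3)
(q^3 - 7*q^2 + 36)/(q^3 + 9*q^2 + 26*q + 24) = (q^2 - 9*q + 18)/(q^2 + 7*q + 12)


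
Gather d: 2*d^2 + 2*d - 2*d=2*d^2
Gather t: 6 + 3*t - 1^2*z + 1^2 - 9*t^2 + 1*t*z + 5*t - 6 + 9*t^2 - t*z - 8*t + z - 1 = 0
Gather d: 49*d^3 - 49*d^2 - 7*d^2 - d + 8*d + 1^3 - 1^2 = 49*d^3 - 56*d^2 + 7*d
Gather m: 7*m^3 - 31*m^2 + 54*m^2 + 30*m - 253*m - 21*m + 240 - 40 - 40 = 7*m^3 + 23*m^2 - 244*m + 160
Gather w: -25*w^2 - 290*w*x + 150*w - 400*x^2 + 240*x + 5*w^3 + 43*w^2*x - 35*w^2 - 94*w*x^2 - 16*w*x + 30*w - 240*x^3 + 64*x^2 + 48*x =5*w^3 + w^2*(43*x - 60) + w*(-94*x^2 - 306*x + 180) - 240*x^3 - 336*x^2 + 288*x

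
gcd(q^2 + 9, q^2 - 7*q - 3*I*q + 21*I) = q - 3*I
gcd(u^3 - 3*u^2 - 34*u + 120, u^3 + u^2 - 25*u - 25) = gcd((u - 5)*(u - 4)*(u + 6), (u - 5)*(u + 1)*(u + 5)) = u - 5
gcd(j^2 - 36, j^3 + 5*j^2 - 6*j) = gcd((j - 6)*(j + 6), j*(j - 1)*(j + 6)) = j + 6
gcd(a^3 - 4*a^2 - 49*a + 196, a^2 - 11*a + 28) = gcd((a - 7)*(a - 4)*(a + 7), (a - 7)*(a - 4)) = a^2 - 11*a + 28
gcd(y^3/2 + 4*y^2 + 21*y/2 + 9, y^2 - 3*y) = 1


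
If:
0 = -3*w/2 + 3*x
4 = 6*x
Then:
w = 4/3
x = 2/3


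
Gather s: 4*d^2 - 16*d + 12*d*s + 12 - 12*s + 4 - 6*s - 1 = 4*d^2 - 16*d + s*(12*d - 18) + 15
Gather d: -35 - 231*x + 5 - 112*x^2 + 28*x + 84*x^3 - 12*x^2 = 84*x^3 - 124*x^2 - 203*x - 30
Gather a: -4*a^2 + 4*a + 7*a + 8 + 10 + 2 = -4*a^2 + 11*a + 20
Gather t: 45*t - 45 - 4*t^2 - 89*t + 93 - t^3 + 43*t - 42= -t^3 - 4*t^2 - t + 6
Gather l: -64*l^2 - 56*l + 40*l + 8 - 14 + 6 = -64*l^2 - 16*l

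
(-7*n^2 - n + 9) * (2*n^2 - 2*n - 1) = -14*n^4 + 12*n^3 + 27*n^2 - 17*n - 9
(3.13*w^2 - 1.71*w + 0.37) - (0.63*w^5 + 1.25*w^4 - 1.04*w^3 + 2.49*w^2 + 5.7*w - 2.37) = -0.63*w^5 - 1.25*w^4 + 1.04*w^3 + 0.64*w^2 - 7.41*w + 2.74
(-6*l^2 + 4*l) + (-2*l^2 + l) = -8*l^2 + 5*l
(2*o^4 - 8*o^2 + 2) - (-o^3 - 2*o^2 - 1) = 2*o^4 + o^3 - 6*o^2 + 3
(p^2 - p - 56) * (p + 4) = p^3 + 3*p^2 - 60*p - 224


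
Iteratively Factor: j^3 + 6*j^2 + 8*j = (j)*(j^2 + 6*j + 8) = j*(j + 4)*(j + 2)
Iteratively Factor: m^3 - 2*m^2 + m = (m - 1)*(m^2 - m) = (m - 1)^2*(m)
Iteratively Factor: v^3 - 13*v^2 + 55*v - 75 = (v - 3)*(v^2 - 10*v + 25) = (v - 5)*(v - 3)*(v - 5)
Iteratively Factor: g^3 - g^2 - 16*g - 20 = (g + 2)*(g^2 - 3*g - 10) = (g - 5)*(g + 2)*(g + 2)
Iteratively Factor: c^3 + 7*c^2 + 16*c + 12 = (c + 3)*(c^2 + 4*c + 4) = (c + 2)*(c + 3)*(c + 2)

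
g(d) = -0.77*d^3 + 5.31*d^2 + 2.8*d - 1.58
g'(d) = -2.31*d^2 + 10.62*d + 2.8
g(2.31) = 23.73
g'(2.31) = 15.01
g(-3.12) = 64.76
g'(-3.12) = -52.82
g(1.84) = 16.75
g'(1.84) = 14.52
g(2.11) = 20.74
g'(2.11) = 14.92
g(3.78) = 43.29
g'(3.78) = 9.94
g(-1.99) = 19.94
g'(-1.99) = -27.48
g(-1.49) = 8.58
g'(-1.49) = -18.15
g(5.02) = 48.88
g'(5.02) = -2.10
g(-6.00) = 339.10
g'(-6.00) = -144.08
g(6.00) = 40.06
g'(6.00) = -16.64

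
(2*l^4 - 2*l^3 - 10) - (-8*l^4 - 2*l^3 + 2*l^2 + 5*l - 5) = 10*l^4 - 2*l^2 - 5*l - 5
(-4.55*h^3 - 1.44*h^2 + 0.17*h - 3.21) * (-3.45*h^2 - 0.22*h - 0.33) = 15.6975*h^5 + 5.969*h^4 + 1.2318*h^3 + 11.5123*h^2 + 0.6501*h + 1.0593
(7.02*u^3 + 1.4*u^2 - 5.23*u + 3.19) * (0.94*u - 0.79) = 6.5988*u^4 - 4.2298*u^3 - 6.0222*u^2 + 7.1303*u - 2.5201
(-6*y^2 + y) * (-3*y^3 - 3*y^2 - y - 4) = 18*y^5 + 15*y^4 + 3*y^3 + 23*y^2 - 4*y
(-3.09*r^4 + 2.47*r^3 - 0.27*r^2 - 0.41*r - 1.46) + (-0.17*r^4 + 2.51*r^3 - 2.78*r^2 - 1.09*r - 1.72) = -3.26*r^4 + 4.98*r^3 - 3.05*r^2 - 1.5*r - 3.18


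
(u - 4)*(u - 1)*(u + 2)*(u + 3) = u^4 - 15*u^2 - 10*u + 24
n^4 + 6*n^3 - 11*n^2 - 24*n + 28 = (n - 2)*(n - 1)*(n + 2)*(n + 7)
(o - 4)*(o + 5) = o^2 + o - 20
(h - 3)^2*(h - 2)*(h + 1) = h^4 - 7*h^3 + 13*h^2 + 3*h - 18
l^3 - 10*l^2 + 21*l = l*(l - 7)*(l - 3)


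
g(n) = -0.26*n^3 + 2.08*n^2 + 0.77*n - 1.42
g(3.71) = 16.79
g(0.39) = -0.82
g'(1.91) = 5.87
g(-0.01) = -1.43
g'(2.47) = 6.29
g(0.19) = -1.20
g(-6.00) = 125.00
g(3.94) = 18.00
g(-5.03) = 80.42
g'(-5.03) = -39.89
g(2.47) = 9.25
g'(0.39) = 2.27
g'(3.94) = 5.05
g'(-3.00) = -18.73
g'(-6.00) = -52.27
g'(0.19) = 1.53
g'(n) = -0.78*n^2 + 4.16*n + 0.77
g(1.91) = 5.83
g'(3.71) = 5.47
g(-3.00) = 22.01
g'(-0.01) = 0.73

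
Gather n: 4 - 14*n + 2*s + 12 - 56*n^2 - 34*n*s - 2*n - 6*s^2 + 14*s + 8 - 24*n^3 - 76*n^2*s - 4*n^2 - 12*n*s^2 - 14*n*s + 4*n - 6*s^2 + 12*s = -24*n^3 + n^2*(-76*s - 60) + n*(-12*s^2 - 48*s - 12) - 12*s^2 + 28*s + 24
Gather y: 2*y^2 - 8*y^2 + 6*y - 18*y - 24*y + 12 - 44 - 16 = -6*y^2 - 36*y - 48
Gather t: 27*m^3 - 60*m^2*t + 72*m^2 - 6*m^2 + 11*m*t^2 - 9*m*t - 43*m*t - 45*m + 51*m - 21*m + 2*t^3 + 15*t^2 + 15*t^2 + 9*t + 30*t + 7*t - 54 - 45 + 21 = 27*m^3 + 66*m^2 - 15*m + 2*t^3 + t^2*(11*m + 30) + t*(-60*m^2 - 52*m + 46) - 78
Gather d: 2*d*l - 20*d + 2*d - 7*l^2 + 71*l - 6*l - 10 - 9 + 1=d*(2*l - 18) - 7*l^2 + 65*l - 18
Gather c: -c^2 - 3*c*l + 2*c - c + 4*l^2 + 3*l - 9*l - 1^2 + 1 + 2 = -c^2 + c*(1 - 3*l) + 4*l^2 - 6*l + 2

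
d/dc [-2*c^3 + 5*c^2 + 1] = 2*c*(5 - 3*c)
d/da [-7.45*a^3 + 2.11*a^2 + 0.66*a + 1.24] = -22.35*a^2 + 4.22*a + 0.66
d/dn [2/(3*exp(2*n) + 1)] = -12*exp(2*n)/(3*exp(2*n) + 1)^2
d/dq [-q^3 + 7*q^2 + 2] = q*(14 - 3*q)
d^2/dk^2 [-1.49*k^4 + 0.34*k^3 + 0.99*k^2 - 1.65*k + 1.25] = -17.88*k^2 + 2.04*k + 1.98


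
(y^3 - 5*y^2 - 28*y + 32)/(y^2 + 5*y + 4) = (y^2 - 9*y + 8)/(y + 1)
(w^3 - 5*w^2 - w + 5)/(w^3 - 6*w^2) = (w^3 - 5*w^2 - w + 5)/(w^2*(w - 6))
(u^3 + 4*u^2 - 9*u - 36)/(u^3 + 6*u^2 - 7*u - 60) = (u + 3)/(u + 5)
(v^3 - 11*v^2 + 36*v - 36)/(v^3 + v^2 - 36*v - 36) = (v^2 - 5*v + 6)/(v^2 + 7*v + 6)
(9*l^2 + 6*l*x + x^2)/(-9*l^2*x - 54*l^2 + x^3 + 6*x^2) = (3*l + x)/(-3*l*x - 18*l + x^2 + 6*x)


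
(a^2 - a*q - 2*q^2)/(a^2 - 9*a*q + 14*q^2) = (-a - q)/(-a + 7*q)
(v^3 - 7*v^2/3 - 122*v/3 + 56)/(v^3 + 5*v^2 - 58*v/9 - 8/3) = 3*(v - 7)/(3*v + 1)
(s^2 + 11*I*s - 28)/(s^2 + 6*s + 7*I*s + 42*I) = (s + 4*I)/(s + 6)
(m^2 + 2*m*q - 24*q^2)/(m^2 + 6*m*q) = (m - 4*q)/m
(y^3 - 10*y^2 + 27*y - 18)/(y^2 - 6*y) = y - 4 + 3/y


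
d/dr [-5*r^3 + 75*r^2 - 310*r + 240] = -15*r^2 + 150*r - 310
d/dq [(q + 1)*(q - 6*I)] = 2*q + 1 - 6*I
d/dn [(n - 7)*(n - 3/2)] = 2*n - 17/2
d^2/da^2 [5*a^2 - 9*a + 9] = 10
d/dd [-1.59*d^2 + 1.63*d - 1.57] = 1.63 - 3.18*d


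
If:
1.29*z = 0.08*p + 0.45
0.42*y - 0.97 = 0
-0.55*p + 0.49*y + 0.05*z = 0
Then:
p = 2.10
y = 2.31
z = 0.48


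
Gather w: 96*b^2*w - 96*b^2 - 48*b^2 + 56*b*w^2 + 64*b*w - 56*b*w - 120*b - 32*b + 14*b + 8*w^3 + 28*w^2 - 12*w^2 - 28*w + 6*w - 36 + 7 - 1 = -144*b^2 - 138*b + 8*w^3 + w^2*(56*b + 16) + w*(96*b^2 + 8*b - 22) - 30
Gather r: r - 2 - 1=r - 3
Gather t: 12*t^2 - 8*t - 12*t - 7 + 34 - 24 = 12*t^2 - 20*t + 3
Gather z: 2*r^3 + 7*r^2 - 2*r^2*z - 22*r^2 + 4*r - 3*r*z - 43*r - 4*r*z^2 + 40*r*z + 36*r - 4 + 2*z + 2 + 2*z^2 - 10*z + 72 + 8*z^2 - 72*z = 2*r^3 - 15*r^2 - 3*r + z^2*(10 - 4*r) + z*(-2*r^2 + 37*r - 80) + 70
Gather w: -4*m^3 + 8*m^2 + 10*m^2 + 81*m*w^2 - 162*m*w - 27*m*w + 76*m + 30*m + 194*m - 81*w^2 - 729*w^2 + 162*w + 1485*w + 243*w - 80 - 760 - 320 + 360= -4*m^3 + 18*m^2 + 300*m + w^2*(81*m - 810) + w*(1890 - 189*m) - 800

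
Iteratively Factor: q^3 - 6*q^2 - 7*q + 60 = (q + 3)*(q^2 - 9*q + 20) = (q - 4)*(q + 3)*(q - 5)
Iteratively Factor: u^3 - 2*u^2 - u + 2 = (u - 1)*(u^2 - u - 2) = (u - 1)*(u + 1)*(u - 2)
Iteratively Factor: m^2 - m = (m)*(m - 1)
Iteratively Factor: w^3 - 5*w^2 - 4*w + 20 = (w + 2)*(w^2 - 7*w + 10) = (w - 5)*(w + 2)*(w - 2)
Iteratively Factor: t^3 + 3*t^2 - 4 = (t + 2)*(t^2 + t - 2) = (t - 1)*(t + 2)*(t + 2)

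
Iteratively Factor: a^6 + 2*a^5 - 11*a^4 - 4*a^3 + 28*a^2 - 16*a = (a + 4)*(a^5 - 2*a^4 - 3*a^3 + 8*a^2 - 4*a) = (a - 1)*(a + 4)*(a^4 - a^3 - 4*a^2 + 4*a) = (a - 2)*(a - 1)*(a + 4)*(a^3 + a^2 - 2*a) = (a - 2)*(a - 1)*(a + 2)*(a + 4)*(a^2 - a) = a*(a - 2)*(a - 1)*(a + 2)*(a + 4)*(a - 1)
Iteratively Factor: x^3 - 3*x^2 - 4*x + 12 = (x - 2)*(x^2 - x - 6) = (x - 3)*(x - 2)*(x + 2)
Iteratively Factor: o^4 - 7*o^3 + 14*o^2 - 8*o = (o - 4)*(o^3 - 3*o^2 + 2*o) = (o - 4)*(o - 1)*(o^2 - 2*o) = o*(o - 4)*(o - 1)*(o - 2)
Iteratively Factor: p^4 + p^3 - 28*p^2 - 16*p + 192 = (p + 4)*(p^3 - 3*p^2 - 16*p + 48) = (p + 4)^2*(p^2 - 7*p + 12) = (p - 4)*(p + 4)^2*(p - 3)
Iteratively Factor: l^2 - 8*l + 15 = (l - 3)*(l - 5)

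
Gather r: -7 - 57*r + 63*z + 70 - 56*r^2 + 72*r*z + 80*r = -56*r^2 + r*(72*z + 23) + 63*z + 63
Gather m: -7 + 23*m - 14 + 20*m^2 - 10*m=20*m^2 + 13*m - 21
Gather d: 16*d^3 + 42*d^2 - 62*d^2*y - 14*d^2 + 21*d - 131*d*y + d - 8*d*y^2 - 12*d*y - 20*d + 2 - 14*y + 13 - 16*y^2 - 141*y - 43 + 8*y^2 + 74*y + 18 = 16*d^3 + d^2*(28 - 62*y) + d*(-8*y^2 - 143*y + 2) - 8*y^2 - 81*y - 10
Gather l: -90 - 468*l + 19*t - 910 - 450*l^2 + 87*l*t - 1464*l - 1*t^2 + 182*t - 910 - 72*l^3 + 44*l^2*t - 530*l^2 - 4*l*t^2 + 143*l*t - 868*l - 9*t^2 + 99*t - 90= -72*l^3 + l^2*(44*t - 980) + l*(-4*t^2 + 230*t - 2800) - 10*t^2 + 300*t - 2000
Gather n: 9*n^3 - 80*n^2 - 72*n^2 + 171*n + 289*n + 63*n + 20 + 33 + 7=9*n^3 - 152*n^2 + 523*n + 60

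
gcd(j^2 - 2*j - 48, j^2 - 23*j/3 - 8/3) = j - 8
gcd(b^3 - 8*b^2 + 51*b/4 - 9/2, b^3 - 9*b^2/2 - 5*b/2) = 1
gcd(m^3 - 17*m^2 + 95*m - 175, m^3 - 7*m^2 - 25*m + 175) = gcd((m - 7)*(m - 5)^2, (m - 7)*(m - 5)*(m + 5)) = m^2 - 12*m + 35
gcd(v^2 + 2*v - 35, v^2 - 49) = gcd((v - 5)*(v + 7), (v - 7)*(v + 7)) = v + 7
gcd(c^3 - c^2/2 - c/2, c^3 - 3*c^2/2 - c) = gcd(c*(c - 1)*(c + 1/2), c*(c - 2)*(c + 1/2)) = c^2 + c/2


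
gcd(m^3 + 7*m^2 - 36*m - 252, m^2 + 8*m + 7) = m + 7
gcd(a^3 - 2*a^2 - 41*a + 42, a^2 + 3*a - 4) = a - 1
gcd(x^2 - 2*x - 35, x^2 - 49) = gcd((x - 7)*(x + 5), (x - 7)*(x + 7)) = x - 7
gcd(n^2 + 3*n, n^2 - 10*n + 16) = 1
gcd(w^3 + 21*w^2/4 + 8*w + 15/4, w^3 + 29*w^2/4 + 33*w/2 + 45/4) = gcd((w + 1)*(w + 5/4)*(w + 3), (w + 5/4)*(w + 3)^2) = w^2 + 17*w/4 + 15/4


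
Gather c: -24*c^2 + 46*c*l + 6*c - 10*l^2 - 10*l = -24*c^2 + c*(46*l + 6) - 10*l^2 - 10*l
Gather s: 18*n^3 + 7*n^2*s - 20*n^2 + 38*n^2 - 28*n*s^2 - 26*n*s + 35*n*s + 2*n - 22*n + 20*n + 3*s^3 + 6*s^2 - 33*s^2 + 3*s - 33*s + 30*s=18*n^3 + 18*n^2 + 3*s^3 + s^2*(-28*n - 27) + s*(7*n^2 + 9*n)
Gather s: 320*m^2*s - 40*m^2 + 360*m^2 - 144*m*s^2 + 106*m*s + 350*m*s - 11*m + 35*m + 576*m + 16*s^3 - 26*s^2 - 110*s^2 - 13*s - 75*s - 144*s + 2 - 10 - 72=320*m^2 + 600*m + 16*s^3 + s^2*(-144*m - 136) + s*(320*m^2 + 456*m - 232) - 80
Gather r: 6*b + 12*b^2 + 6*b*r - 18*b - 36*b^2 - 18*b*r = -24*b^2 - 12*b*r - 12*b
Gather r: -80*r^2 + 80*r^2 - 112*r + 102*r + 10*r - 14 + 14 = 0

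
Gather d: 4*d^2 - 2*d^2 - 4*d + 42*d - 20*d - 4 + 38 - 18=2*d^2 + 18*d + 16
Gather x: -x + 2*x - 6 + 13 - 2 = x + 5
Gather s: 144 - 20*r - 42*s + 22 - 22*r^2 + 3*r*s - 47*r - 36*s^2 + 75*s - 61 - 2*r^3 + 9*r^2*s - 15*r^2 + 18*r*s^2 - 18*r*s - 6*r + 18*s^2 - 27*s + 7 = -2*r^3 - 37*r^2 - 73*r + s^2*(18*r - 18) + s*(9*r^2 - 15*r + 6) + 112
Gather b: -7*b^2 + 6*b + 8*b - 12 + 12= -7*b^2 + 14*b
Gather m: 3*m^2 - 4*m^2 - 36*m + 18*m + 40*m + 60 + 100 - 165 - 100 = -m^2 + 22*m - 105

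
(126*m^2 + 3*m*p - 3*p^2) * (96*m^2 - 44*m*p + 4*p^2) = 12096*m^4 - 5256*m^3*p + 84*m^2*p^2 + 144*m*p^3 - 12*p^4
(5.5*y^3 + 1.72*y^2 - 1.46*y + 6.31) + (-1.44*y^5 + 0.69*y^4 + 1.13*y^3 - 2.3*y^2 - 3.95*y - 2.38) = -1.44*y^5 + 0.69*y^4 + 6.63*y^3 - 0.58*y^2 - 5.41*y + 3.93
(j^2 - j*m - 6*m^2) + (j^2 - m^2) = 2*j^2 - j*m - 7*m^2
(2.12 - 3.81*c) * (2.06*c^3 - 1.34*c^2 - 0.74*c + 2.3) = -7.8486*c^4 + 9.4726*c^3 - 0.0214000000000003*c^2 - 10.3318*c + 4.876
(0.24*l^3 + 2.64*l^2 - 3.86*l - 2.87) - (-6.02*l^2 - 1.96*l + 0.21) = 0.24*l^3 + 8.66*l^2 - 1.9*l - 3.08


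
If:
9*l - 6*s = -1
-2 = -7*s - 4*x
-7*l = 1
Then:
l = -1/7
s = -1/21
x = 7/12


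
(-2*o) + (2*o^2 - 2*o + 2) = 2*o^2 - 4*o + 2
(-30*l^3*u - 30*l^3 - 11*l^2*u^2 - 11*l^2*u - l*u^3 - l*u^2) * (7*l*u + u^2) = -210*l^4*u^2 - 210*l^4*u - 107*l^3*u^3 - 107*l^3*u^2 - 18*l^2*u^4 - 18*l^2*u^3 - l*u^5 - l*u^4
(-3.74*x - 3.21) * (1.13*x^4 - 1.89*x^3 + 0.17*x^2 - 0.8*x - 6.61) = -4.2262*x^5 + 3.4413*x^4 + 5.4311*x^3 + 2.4463*x^2 + 27.2894*x + 21.2181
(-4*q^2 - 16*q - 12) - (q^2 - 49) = -5*q^2 - 16*q + 37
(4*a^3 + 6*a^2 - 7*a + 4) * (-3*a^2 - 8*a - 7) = -12*a^5 - 50*a^4 - 55*a^3 + 2*a^2 + 17*a - 28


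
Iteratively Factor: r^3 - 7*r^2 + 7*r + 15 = (r - 3)*(r^2 - 4*r - 5) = (r - 3)*(r + 1)*(r - 5)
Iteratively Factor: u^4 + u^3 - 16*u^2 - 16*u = (u - 4)*(u^3 + 5*u^2 + 4*u) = u*(u - 4)*(u^2 + 5*u + 4) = u*(u - 4)*(u + 1)*(u + 4)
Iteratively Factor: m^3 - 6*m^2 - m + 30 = (m - 5)*(m^2 - m - 6) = (m - 5)*(m - 3)*(m + 2)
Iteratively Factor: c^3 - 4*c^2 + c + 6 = (c - 2)*(c^2 - 2*c - 3) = (c - 2)*(c + 1)*(c - 3)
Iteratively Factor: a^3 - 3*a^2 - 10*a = (a - 5)*(a^2 + 2*a) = (a - 5)*(a + 2)*(a)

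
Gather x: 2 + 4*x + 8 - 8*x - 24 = -4*x - 14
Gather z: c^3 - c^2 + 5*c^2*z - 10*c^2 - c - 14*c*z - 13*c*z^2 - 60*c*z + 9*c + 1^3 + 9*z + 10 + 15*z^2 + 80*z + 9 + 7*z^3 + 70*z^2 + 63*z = c^3 - 11*c^2 + 8*c + 7*z^3 + z^2*(85 - 13*c) + z*(5*c^2 - 74*c + 152) + 20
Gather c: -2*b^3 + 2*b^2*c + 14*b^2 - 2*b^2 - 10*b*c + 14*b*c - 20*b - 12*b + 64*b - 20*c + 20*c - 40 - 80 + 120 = -2*b^3 + 12*b^2 + 32*b + c*(2*b^2 + 4*b)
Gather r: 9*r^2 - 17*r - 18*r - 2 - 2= 9*r^2 - 35*r - 4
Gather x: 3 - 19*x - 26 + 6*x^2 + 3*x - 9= 6*x^2 - 16*x - 32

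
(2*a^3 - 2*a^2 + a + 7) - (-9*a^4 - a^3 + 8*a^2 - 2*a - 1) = 9*a^4 + 3*a^3 - 10*a^2 + 3*a + 8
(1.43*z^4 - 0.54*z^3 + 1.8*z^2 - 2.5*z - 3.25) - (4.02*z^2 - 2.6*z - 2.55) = 1.43*z^4 - 0.54*z^3 - 2.22*z^2 + 0.1*z - 0.7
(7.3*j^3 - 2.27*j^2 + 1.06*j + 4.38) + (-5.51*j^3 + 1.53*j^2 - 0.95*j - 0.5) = 1.79*j^3 - 0.74*j^2 + 0.11*j + 3.88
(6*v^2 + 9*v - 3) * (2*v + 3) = 12*v^3 + 36*v^2 + 21*v - 9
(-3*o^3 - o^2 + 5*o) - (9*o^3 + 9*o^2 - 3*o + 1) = -12*o^3 - 10*o^2 + 8*o - 1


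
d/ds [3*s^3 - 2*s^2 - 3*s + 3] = 9*s^2 - 4*s - 3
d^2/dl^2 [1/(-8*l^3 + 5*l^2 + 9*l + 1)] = 2*((24*l - 5)*(-8*l^3 + 5*l^2 + 9*l + 1) + (-24*l^2 + 10*l + 9)^2)/(-8*l^3 + 5*l^2 + 9*l + 1)^3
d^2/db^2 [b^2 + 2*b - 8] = 2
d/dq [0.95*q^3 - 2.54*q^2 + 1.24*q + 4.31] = 2.85*q^2 - 5.08*q + 1.24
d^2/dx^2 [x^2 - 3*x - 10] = 2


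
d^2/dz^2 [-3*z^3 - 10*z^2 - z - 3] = -18*z - 20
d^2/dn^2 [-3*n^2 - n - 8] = -6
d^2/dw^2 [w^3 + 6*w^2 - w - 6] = 6*w + 12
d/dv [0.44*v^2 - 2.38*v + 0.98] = 0.88*v - 2.38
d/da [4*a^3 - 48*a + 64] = 12*a^2 - 48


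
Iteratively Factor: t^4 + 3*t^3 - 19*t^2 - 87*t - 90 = (t + 3)*(t^3 - 19*t - 30) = (t - 5)*(t + 3)*(t^2 + 5*t + 6) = (t - 5)*(t + 3)^2*(t + 2)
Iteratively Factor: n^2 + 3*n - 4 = (n - 1)*(n + 4)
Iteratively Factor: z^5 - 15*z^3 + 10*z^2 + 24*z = (z - 2)*(z^4 + 2*z^3 - 11*z^2 - 12*z) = z*(z - 2)*(z^3 + 2*z^2 - 11*z - 12) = z*(z - 2)*(z + 4)*(z^2 - 2*z - 3) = z*(z - 2)*(z + 1)*(z + 4)*(z - 3)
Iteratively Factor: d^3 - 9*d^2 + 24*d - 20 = (d - 2)*(d^2 - 7*d + 10) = (d - 2)^2*(d - 5)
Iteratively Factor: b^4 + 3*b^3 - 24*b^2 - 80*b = (b + 4)*(b^3 - b^2 - 20*b) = b*(b + 4)*(b^2 - b - 20) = b*(b - 5)*(b + 4)*(b + 4)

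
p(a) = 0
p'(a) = 0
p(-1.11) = 0.00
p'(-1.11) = 0.00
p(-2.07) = 0.00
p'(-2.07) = 0.00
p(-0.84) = 0.00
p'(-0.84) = 0.00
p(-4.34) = 0.00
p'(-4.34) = 0.00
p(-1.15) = 0.00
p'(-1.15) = 0.00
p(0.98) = 0.00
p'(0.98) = 0.00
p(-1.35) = 0.00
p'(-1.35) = 0.00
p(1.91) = 0.00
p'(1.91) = 0.00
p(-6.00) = 0.00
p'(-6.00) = 0.00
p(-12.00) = 0.00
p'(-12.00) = 0.00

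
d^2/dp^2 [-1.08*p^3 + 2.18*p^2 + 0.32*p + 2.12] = 4.36 - 6.48*p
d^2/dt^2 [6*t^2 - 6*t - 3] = 12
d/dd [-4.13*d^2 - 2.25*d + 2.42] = -8.26*d - 2.25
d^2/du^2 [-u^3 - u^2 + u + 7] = -6*u - 2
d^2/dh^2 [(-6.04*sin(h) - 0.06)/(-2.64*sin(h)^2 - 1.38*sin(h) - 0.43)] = (-42.096384*sin(h)^5 + 20.332224*sin(h)^4 + 124.67664*sin(h)^3 + 6.25137599999999*sin(h)^2 - 40.909288*sin(h) - 7.07596799999999)/(2.64*sin(h)^2 + 1.38*sin(h) + 0.43)^3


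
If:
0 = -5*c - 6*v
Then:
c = -6*v/5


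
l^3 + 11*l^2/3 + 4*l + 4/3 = (l + 2/3)*(l + 1)*(l + 2)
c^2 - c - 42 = (c - 7)*(c + 6)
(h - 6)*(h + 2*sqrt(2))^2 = h^3 - 6*h^2 + 4*sqrt(2)*h^2 - 24*sqrt(2)*h + 8*h - 48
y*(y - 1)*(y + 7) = y^3 + 6*y^2 - 7*y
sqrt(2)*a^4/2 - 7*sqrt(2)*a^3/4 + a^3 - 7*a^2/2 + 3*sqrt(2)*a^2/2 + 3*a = a*(a - 2)*(a - 3/2)*(sqrt(2)*a/2 + 1)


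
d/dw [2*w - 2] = 2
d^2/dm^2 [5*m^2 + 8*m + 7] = 10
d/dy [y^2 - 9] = 2*y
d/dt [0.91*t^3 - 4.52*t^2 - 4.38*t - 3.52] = 2.73*t^2 - 9.04*t - 4.38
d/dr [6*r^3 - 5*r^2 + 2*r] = 18*r^2 - 10*r + 2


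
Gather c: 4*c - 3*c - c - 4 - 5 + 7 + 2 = 0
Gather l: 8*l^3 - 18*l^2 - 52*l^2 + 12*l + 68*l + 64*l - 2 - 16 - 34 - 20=8*l^3 - 70*l^2 + 144*l - 72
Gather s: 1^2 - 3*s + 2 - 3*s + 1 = 4 - 6*s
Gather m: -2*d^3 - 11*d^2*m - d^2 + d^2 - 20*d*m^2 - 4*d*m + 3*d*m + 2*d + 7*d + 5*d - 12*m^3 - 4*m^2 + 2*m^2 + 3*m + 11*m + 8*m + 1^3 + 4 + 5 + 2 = -2*d^3 + 14*d - 12*m^3 + m^2*(-20*d - 2) + m*(-11*d^2 - d + 22) + 12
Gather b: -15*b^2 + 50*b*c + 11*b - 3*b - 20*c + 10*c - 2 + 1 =-15*b^2 + b*(50*c + 8) - 10*c - 1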